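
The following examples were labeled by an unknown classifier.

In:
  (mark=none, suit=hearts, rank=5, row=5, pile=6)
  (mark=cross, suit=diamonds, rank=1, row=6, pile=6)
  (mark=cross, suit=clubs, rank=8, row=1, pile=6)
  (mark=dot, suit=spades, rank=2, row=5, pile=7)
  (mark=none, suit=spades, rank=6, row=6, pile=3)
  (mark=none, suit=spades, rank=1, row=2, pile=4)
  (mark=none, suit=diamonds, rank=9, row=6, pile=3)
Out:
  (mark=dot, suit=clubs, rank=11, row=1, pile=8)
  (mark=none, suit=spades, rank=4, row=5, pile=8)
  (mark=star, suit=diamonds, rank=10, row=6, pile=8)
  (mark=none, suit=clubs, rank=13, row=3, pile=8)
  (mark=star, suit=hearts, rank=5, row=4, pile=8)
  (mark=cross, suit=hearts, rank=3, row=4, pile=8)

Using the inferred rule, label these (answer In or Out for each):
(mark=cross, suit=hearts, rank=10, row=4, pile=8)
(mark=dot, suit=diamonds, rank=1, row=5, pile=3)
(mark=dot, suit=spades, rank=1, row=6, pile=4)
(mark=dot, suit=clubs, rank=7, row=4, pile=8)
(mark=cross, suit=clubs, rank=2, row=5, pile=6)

Out, In, In, Out, In

The pattern is that an item is 'In' exactly when: pile ≤ 7.
(mark=cross, suit=hearts, rank=10, row=4, pile=8): pile = 8, doesn't match → Out.
(mark=dot, suit=diamonds, rank=1, row=5, pile=3): pile = 3, checks out → In.
(mark=dot, suit=spades, rank=1, row=6, pile=4): pile = 4, checks out → In.
(mark=dot, suit=clubs, rank=7, row=4, pile=8): pile = 8, doesn't match → Out.
(mark=cross, suit=clubs, rank=2, row=5, pile=6): pile = 6, checks out → In.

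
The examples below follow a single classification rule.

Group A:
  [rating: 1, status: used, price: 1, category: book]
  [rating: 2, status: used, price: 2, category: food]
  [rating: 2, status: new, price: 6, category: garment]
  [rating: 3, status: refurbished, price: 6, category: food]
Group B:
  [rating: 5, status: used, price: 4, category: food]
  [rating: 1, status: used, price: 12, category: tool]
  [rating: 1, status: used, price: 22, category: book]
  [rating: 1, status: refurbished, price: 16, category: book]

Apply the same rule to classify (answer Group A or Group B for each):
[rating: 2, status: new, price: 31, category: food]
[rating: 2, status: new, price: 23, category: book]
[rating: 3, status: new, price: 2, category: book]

Group B, Group B, Group A

Rule: rating ≤ 3 AND price ≤ 6. This holds for each 'Group A' example and fails for each 'Group B' one.
[rating: 2, status: new, price: 31, category: food]: rating = 2, price = 31, does not pass → Group B. [rating: 2, status: new, price: 23, category: book]: rating = 2, price = 23, does not pass → Group B. [rating: 3, status: new, price: 2, category: book]: rating = 3, price = 2, has this property → Group A.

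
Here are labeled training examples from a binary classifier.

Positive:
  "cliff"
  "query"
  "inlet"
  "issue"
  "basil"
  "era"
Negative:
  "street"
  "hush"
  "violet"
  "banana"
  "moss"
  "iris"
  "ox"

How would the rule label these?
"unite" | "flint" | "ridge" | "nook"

Positive, Positive, Positive, Negative

The common property of the 'Positive' items is: odd length. No 'Negative' item has it.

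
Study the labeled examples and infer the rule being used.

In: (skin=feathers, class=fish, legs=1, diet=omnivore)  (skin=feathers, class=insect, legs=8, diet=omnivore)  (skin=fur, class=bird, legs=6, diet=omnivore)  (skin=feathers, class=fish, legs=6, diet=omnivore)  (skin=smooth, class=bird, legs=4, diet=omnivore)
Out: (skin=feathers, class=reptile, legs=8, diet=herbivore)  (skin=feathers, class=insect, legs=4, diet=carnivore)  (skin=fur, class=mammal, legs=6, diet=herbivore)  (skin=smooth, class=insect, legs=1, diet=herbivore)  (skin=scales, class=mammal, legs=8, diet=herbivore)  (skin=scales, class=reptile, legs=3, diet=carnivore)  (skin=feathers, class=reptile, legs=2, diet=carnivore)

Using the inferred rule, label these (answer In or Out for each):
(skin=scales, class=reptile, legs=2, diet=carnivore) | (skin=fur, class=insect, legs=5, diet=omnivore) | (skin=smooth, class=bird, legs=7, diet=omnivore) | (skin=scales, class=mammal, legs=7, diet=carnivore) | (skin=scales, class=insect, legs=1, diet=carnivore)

The rule appears to be: diet is omnivore.
(skin=scales, class=reptile, legs=2, diet=carnivore) — diet is carnivore, hence Out.
(skin=fur, class=insect, legs=5, diet=omnivore) — diet is omnivore, hence In.
(skin=smooth, class=bird, legs=7, diet=omnivore) — diet is omnivore, hence In.
(skin=scales, class=mammal, legs=7, diet=carnivore) — diet is carnivore, hence Out.
(skin=scales, class=insect, legs=1, diet=carnivore) — diet is carnivore, hence Out.

Out, In, In, Out, Out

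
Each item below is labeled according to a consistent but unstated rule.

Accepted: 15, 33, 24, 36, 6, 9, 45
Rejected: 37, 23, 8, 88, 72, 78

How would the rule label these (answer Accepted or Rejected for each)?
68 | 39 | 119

Rule: multiple of 3 AND at most 45. This holds for each 'Accepted' example and fails for each 'Rejected' one.
68 — 68 = 3·22 + 2, 68 > 45, hence Rejected. 39 — 39 = 3·13, 39 ≤ 45, hence Accepted. 119 — 119 = 3·39 + 2, 119 > 45, hence Rejected.

Rejected, Accepted, Rejected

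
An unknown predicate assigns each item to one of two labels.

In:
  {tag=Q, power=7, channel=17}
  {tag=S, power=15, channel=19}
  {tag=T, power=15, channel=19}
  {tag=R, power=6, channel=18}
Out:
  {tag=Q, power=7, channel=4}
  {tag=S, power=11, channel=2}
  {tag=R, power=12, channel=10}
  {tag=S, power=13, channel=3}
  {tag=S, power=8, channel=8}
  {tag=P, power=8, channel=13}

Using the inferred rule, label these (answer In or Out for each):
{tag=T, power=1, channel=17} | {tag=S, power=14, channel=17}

In, In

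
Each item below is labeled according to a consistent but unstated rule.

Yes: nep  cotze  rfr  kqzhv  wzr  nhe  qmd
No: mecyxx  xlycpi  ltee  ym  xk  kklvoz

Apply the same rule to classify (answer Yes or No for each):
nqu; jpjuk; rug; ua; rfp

The rule appears to be: odd length.
nqu — length 3, hence Yes.
jpjuk — length 5, hence Yes.
rug — length 3, hence Yes.
ua — length 2, hence No.
rfp — length 3, hence Yes.

Yes, Yes, Yes, No, Yes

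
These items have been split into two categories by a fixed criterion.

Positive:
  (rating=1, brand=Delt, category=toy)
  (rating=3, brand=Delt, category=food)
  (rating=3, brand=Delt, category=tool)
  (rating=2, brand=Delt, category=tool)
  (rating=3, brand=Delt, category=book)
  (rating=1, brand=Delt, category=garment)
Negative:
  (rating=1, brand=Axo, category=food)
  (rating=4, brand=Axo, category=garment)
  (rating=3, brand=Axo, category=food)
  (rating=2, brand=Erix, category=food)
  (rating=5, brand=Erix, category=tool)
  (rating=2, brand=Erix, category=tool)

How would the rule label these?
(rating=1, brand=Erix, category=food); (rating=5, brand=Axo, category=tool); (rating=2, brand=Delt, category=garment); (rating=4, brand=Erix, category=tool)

Negative, Negative, Positive, Negative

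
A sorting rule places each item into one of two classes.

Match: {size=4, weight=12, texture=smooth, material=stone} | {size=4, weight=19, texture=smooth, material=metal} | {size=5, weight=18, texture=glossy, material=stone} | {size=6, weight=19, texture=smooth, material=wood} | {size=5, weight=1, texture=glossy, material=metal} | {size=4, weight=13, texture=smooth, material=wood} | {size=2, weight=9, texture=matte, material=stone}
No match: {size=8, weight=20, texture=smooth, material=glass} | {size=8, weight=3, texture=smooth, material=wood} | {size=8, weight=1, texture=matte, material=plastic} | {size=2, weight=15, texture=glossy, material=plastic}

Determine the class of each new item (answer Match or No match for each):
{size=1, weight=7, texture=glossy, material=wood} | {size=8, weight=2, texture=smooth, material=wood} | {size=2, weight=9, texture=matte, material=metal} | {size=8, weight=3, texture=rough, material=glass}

Match, No match, Match, No match

The distinguishing property — size ≤ 6 AND weight ≠ 15 — holds for all the 'Match' cases and none of the 'No match' cases.
Match: {size=1, weight=7, texture=glossy, material=wood}, since size = 1, weight = 7. No match: {size=8, weight=2, texture=smooth, material=wood}, since size = 8, weight = 2. Match: {size=2, weight=9, texture=matte, material=metal}, since size = 2, weight = 9. No match: {size=8, weight=3, texture=rough, material=glass}, since size = 8, weight = 3.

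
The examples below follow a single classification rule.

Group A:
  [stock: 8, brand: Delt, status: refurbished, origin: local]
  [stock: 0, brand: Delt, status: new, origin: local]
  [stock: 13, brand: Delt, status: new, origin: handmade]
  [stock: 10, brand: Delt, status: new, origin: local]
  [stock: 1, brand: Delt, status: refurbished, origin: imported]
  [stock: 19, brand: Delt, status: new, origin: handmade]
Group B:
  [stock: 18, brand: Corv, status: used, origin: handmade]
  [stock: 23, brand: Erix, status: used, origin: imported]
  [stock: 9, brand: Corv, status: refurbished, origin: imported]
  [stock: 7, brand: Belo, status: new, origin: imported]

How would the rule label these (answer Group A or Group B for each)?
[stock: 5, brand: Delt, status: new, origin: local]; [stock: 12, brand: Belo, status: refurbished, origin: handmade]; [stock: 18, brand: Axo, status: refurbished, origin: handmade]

Group A, Group B, Group B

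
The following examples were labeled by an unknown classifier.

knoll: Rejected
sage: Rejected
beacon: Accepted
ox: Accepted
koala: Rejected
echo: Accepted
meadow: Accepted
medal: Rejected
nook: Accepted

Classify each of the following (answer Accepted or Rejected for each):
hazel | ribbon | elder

Rule: even length AND contains 'o'. This holds for each 'Accepted' example and fails for each 'Rejected' one.
hazel: Rejected (length 5, no 'o').
ribbon: Accepted (length 6, has 'o').
elder: Rejected (length 5, no 'o').

Rejected, Accepted, Rejected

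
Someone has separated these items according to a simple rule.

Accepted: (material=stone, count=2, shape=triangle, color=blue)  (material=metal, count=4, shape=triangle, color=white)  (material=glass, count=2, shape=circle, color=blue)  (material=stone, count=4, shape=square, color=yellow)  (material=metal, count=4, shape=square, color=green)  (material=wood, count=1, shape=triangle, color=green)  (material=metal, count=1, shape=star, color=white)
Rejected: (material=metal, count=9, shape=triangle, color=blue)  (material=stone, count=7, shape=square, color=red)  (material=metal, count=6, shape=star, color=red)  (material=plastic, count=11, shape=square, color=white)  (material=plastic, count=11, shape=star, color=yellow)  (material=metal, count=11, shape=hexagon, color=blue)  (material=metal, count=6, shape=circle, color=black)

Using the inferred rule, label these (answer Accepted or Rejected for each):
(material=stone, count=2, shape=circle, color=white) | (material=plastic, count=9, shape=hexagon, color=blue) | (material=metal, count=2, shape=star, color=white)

Accepted, Rejected, Accepted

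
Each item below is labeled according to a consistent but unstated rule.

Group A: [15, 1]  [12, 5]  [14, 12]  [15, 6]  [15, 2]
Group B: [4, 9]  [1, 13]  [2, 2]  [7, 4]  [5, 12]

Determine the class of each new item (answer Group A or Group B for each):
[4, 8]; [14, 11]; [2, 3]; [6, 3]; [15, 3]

Group B, Group A, Group B, Group B, Group A

A rule that fits every label: first ≥ 9 — true of each 'Group A' example, false of each 'Group B' one.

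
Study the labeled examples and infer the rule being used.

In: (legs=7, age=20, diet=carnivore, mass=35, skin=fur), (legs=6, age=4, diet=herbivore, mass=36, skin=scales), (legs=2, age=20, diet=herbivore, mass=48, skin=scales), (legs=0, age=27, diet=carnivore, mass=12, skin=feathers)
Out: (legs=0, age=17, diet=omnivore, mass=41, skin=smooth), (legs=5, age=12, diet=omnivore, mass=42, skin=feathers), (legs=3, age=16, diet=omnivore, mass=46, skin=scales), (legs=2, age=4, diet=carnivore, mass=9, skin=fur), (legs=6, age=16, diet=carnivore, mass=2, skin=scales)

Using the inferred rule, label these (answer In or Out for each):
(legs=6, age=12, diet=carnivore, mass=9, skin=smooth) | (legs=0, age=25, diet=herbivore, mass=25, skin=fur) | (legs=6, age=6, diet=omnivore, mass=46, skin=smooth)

Out, In, Out

'In' ⟺ diet is herbivore OR age ≥ 20.
(legs=6, age=12, diet=carnivore, mass=9, skin=smooth) → diet is carnivore, age = 12 → Out. (legs=0, age=25, diet=herbivore, mass=25, skin=fur) → diet is herbivore, age = 25 → In. (legs=6, age=6, diet=omnivore, mass=46, skin=smooth) → diet is omnivore, age = 6 → Out.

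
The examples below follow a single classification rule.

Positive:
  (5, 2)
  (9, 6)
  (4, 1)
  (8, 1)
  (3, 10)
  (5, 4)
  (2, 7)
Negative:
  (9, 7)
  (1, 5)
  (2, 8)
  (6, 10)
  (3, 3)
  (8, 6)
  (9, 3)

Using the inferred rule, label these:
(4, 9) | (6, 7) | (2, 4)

Comparing the two groups points to one rule — sum is odd.
(4, 9): 4+9 = 13 — satisfies this, so Positive.
(6, 7): 6+7 = 13 — satisfies this, so Positive.
(2, 4): 2+4 = 6 — fails the rule, so Negative.

Positive, Positive, Negative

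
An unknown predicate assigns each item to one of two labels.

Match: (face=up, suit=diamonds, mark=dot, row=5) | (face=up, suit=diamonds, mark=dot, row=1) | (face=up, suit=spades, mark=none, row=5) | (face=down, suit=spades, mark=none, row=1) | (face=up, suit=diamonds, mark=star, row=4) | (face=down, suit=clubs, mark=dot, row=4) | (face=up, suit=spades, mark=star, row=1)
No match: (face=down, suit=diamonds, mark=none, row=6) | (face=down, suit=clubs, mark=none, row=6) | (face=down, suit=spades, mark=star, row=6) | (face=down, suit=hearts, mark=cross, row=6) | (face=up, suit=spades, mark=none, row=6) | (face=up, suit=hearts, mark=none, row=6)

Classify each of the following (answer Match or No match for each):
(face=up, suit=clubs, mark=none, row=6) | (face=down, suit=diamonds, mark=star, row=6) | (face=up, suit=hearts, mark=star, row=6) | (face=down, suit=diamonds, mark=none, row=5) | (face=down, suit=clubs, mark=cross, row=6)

The classifier is using: row ≤ 5.

No match, No match, No match, Match, No match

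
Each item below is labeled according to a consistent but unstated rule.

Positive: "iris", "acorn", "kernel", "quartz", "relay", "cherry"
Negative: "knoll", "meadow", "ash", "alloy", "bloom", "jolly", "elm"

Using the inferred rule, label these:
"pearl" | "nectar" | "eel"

'Positive' ⟺ contains 'r'.
"pearl" — has 'r', hence Positive.
"nectar" — has 'r', hence Positive.
"eel" — no 'r', hence Negative.

Positive, Positive, Negative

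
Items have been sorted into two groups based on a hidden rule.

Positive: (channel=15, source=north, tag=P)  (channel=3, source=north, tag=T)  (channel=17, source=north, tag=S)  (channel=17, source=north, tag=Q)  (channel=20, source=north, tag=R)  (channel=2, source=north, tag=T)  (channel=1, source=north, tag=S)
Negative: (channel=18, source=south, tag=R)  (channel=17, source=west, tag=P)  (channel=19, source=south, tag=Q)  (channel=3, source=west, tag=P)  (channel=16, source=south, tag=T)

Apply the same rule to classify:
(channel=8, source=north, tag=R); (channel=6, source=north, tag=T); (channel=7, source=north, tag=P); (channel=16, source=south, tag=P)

Rule: source is north. This holds for each 'Positive' example and fails for each 'Negative' one.
(channel=8, source=north, tag=R): source is north, matches → Positive. (channel=6, source=north, tag=T): source is north, matches → Positive. (channel=7, source=north, tag=P): source is north, matches → Positive. (channel=16, source=south, tag=P): source is south, fails the rule → Negative.

Positive, Positive, Positive, Negative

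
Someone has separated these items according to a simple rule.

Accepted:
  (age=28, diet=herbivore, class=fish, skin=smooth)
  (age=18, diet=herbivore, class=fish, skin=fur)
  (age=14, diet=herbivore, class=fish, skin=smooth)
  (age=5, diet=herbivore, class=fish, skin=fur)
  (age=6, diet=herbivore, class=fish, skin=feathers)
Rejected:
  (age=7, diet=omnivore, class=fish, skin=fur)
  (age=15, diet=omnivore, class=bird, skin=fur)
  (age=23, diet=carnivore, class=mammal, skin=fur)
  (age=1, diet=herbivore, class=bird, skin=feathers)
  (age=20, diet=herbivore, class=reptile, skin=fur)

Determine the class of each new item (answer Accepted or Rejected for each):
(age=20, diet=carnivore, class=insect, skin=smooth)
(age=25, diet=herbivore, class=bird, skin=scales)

Rejected, Rejected

A rule that fits every label: diet is herbivore AND class is fish — true of each 'Accepted' example, false of each 'Rejected' one.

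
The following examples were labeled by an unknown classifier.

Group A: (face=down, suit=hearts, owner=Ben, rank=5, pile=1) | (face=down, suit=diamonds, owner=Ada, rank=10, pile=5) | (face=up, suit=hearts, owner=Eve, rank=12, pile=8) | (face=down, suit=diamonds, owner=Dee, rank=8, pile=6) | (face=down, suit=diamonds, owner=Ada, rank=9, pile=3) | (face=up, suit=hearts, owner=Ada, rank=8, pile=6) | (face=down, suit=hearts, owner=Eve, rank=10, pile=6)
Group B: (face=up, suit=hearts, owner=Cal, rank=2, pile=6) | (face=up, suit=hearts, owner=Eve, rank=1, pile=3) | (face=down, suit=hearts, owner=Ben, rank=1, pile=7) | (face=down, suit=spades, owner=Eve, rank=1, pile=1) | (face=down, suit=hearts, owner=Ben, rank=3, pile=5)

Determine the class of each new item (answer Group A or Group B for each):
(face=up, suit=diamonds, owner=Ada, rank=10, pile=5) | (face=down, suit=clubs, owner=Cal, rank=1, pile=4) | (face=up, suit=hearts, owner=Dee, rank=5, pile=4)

Group A, Group B, Group A

'Group A' ⟺ rank ≥ 5.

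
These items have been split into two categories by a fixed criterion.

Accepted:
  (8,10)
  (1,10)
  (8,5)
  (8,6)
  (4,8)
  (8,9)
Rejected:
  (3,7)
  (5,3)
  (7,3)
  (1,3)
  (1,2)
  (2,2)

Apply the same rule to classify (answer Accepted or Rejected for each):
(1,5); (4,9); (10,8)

Rejected, Accepted, Accepted

All 'Accepted' examples share one property — sum ≥ 11 — and every 'Rejected' example lacks it.
Rejected: (1,5), since 1+5 = 6. Accepted: (4,9), since 4+9 = 13. Accepted: (10,8), since 10+8 = 18.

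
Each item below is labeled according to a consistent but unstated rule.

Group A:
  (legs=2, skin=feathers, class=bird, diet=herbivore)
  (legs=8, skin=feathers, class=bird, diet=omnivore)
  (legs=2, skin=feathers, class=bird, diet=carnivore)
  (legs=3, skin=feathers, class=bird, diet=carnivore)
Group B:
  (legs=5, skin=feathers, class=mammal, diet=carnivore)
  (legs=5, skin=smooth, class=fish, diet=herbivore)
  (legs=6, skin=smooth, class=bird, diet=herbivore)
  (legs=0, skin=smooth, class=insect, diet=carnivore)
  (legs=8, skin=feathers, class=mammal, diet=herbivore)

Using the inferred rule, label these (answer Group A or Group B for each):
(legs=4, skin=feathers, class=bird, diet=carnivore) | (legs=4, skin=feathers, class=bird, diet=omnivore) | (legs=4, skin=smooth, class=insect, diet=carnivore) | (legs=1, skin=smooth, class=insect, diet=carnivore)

Group A, Group A, Group B, Group B

The pattern is that an item is 'Group A' exactly when: skin is feathers AND class is bird.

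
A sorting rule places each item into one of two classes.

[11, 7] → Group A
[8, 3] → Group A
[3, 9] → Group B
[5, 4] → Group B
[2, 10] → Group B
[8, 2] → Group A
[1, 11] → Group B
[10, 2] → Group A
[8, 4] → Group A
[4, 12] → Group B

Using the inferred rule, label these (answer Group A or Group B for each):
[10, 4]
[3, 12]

The distinguishing property — first ≥ 7 — holds for all the 'Group A' cases and none of the 'Group B' cases.
[10, 4]: first 10 — has this property, so Group A.
[3, 12]: first 3 — does not satisfy this, so Group B.

Group A, Group B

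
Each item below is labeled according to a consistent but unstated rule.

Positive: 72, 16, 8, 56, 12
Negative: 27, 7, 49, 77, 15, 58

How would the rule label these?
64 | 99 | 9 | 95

'Positive' ⟺ multiple of 4.
64: 64 = 4·16 — qualifies, so Positive.
99: 99 = 4·24 + 3 — doesn't match, so Negative.
9: 9 = 4·2 + 1 — doesn't match, so Negative.
95: 95 = 4·23 + 3 — doesn't match, so Negative.

Positive, Negative, Negative, Negative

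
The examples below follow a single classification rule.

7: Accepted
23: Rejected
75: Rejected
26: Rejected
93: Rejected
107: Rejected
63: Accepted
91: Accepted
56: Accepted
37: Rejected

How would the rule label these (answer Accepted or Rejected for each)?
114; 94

Rejected, Rejected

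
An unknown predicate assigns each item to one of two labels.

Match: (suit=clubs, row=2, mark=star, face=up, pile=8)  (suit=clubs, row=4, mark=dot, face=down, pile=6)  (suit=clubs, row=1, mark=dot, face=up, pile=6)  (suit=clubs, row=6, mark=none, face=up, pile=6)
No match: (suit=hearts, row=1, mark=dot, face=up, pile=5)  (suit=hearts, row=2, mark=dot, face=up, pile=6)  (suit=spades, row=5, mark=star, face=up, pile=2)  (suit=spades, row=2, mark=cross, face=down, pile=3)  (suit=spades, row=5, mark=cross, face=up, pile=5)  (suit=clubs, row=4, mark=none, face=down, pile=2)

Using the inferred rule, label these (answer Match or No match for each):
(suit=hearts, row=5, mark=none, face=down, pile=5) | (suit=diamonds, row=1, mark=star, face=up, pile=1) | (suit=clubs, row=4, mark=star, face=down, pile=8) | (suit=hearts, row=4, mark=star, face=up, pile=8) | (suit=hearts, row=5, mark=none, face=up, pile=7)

No match, No match, Match, No match, No match

The classifier is using: suit is clubs AND pile ≥ 3.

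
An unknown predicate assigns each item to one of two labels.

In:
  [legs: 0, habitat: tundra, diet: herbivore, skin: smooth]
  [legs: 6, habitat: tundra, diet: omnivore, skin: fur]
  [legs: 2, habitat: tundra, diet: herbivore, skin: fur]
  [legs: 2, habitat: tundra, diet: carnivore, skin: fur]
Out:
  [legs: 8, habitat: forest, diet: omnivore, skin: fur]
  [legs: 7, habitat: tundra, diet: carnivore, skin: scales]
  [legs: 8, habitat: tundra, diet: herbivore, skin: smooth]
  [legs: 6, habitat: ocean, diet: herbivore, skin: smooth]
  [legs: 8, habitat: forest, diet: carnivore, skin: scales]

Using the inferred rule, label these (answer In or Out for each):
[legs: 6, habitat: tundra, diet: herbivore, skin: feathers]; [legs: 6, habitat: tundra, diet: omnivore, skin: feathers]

'In' ⟺ habitat is tundra AND legs ≤ 6.
[legs: 6, habitat: tundra, diet: herbivore, skin: feathers] — habitat is tundra, legs = 6, hence In. [legs: 6, habitat: tundra, diet: omnivore, skin: feathers] — habitat is tundra, legs = 6, hence In.

In, In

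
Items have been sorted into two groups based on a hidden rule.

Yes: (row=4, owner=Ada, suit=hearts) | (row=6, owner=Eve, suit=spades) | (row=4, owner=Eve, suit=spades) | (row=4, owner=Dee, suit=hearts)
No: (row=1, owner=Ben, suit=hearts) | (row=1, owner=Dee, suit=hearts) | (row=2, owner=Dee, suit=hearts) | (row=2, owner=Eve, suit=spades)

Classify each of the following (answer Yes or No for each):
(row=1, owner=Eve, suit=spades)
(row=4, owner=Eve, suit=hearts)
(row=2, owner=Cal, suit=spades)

No, Yes, No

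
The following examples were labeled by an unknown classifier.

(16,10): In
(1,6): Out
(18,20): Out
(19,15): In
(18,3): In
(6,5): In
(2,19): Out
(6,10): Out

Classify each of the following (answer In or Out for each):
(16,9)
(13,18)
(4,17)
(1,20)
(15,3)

In, Out, Out, Out, In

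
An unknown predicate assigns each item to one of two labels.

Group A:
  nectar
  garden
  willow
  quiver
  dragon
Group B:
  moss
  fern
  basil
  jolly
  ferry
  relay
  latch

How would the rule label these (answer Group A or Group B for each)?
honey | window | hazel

Group B, Group A, Group B

The simplest hypothesis consistent with all the labels is: length 6.
honey → length 5 → Group B. window → length 6 → Group A. hazel → length 5 → Group B.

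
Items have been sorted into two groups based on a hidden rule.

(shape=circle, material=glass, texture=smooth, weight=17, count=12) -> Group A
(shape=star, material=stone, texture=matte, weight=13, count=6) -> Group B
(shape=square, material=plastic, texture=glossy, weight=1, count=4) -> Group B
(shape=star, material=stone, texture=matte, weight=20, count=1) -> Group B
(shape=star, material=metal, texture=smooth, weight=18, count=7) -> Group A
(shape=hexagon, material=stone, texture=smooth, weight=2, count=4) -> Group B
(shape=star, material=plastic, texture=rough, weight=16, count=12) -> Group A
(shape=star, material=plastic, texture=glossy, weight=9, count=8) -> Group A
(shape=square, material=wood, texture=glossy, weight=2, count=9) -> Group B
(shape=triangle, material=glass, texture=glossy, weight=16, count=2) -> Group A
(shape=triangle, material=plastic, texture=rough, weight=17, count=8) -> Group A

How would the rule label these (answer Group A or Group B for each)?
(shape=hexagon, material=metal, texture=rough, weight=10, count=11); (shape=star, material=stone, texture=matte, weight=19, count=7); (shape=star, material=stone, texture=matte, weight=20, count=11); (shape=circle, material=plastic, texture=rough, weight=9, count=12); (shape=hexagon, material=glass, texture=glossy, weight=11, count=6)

Group A, Group B, Group B, Group A, Group A

'Group A' ⟺ texture is not matte AND weight ≥ 9.
(shape=hexagon, material=metal, texture=rough, weight=10, count=11): texture is rough, weight = 10 — matches, so Group A.
(shape=star, material=stone, texture=matte, weight=19, count=7): texture is matte, weight = 19 — does not satisfy this, so Group B.
(shape=star, material=stone, texture=matte, weight=20, count=11): texture is matte, weight = 20 — does not satisfy this, so Group B.
(shape=circle, material=plastic, texture=rough, weight=9, count=12): texture is rough, weight = 9 — matches, so Group A.
(shape=hexagon, material=glass, texture=glossy, weight=11, count=6): texture is glossy, weight = 11 — matches, so Group A.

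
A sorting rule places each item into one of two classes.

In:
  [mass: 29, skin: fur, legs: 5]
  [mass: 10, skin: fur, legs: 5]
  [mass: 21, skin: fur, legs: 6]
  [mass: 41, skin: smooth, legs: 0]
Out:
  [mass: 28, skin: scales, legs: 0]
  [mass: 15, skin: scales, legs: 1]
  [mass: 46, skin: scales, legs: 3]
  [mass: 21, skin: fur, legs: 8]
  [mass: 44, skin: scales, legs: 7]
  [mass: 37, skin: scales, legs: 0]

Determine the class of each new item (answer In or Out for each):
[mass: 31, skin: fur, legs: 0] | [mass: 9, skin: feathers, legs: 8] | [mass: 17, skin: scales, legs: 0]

A rule that fits every label: skin is not scales AND legs ≤ 6 — true of each 'In' example, false of each 'Out' one.
[mass: 31, skin: fur, legs: 0]: In (skin is fur, legs = 0).
[mass: 9, skin: feathers, legs: 8]: Out (skin is feathers, legs = 8).
[mass: 17, skin: scales, legs: 0]: Out (skin is scales, legs = 0).

In, Out, Out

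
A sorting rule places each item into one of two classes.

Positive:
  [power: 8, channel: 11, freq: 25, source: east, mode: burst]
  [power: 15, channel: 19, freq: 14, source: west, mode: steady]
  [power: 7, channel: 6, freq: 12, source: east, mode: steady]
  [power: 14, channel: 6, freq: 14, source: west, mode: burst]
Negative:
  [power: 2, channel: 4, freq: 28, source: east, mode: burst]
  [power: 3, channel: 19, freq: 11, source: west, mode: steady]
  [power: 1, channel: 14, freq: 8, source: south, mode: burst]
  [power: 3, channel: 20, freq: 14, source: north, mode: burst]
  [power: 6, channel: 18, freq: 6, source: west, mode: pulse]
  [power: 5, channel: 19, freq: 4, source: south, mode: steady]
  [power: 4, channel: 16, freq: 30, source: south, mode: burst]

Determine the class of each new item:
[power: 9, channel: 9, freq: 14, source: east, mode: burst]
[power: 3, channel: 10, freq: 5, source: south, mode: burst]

Positive, Negative

The classifier is using: power ≥ 7.
[power: 9, channel: 9, freq: 14, source: east, mode: burst]: Positive (power = 9).
[power: 3, channel: 10, freq: 5, source: south, mode: burst]: Negative (power = 3).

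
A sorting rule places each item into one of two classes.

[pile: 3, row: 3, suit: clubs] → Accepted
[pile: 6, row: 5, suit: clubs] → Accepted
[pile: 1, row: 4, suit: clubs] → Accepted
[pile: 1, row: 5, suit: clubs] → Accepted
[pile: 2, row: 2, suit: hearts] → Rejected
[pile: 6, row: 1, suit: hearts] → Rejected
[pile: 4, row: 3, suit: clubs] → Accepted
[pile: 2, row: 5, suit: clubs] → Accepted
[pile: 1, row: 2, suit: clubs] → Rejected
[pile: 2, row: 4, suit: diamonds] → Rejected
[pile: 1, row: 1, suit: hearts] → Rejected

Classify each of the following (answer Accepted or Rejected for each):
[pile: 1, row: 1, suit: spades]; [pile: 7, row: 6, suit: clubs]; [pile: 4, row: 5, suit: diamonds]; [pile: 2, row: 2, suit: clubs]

The distinguishing property — suit is clubs AND row ≥ 3 — holds for all the 'Accepted' cases and none of the 'Rejected' cases.
[pile: 1, row: 1, suit: spades] → suit is spades, row = 1 → Rejected.
[pile: 7, row: 6, suit: clubs] → suit is clubs, row = 6 → Accepted.
[pile: 4, row: 5, suit: diamonds] → suit is diamonds, row = 5 → Rejected.
[pile: 2, row: 2, suit: clubs] → suit is clubs, row = 2 → Rejected.

Rejected, Accepted, Rejected, Rejected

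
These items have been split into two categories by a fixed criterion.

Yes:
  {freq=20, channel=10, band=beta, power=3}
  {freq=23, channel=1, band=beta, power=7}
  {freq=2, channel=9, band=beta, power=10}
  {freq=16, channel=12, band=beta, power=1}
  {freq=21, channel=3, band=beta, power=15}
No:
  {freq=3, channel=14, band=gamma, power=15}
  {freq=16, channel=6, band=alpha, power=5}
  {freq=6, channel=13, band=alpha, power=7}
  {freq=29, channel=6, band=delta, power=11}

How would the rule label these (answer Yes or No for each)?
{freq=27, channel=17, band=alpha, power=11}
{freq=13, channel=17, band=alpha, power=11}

'Yes' ⟺ band is beta.
{freq=27, channel=17, band=alpha, power=11}: band is alpha, doesn't qualify → No. {freq=13, channel=17, band=alpha, power=11}: band is alpha, doesn't qualify → No.

No, No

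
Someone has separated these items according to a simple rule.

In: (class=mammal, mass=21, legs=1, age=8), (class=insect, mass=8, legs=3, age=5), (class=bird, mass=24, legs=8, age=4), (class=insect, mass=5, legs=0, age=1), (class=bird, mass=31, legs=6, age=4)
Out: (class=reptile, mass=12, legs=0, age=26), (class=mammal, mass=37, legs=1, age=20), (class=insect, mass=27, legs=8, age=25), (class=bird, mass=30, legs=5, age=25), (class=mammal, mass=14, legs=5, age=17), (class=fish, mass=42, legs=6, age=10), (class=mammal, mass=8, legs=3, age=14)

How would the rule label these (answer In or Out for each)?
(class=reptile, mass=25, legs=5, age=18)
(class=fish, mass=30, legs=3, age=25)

Out, Out

The common property of the 'In' items is: age ≤ 8. No 'Out' item has it.
Out: (class=reptile, mass=25, legs=5, age=18), since age = 18. Out: (class=fish, mass=30, legs=3, age=25), since age = 25.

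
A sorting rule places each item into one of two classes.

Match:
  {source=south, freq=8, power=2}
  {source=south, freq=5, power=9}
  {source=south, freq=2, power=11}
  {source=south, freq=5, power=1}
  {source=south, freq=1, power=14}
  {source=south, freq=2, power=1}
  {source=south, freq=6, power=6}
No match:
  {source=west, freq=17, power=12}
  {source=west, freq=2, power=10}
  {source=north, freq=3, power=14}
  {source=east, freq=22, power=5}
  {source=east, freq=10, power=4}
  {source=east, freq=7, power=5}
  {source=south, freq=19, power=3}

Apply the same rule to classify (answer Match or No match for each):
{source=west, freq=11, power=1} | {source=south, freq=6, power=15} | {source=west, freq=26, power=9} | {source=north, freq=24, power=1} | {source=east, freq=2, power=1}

No match, Match, No match, No match, No match

The classifier is using: source is south AND freq ≤ 8.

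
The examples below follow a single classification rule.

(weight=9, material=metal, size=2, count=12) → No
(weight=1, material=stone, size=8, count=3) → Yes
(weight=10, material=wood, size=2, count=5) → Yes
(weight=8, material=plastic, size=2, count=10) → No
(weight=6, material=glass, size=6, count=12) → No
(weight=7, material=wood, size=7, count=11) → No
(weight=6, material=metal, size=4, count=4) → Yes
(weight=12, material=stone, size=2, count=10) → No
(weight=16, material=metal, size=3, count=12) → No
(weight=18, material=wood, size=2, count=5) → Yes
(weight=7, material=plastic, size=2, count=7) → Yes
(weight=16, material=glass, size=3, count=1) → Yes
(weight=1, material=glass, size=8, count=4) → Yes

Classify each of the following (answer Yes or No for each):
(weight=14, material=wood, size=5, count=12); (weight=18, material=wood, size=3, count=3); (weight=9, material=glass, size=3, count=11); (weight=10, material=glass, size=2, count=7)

'Yes' ⟺ count ≤ 7.
(weight=14, material=wood, size=5, count=12) → count = 12 → No. (weight=18, material=wood, size=3, count=3) → count = 3 → Yes. (weight=9, material=glass, size=3, count=11) → count = 11 → No. (weight=10, material=glass, size=2, count=7) → count = 7 → Yes.

No, Yes, No, Yes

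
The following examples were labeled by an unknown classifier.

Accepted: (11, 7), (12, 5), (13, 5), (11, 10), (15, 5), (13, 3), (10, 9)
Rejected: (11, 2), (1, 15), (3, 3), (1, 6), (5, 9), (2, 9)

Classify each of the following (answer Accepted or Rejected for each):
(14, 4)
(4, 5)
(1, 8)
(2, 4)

Rule: first > second AND sum ≥ 14. This holds for each 'Accepted' example and fails for each 'Rejected' one.
(14, 4): 14 > 4, 14+4 = 18, qualifies → Accepted. (4, 5): 4 < 5, 4+5 = 9, fails the rule → Rejected. (1, 8): 1 < 8, 1+8 = 9, fails the rule → Rejected. (2, 4): 2 < 4, 2+4 = 6, fails the rule → Rejected.

Accepted, Rejected, Rejected, Rejected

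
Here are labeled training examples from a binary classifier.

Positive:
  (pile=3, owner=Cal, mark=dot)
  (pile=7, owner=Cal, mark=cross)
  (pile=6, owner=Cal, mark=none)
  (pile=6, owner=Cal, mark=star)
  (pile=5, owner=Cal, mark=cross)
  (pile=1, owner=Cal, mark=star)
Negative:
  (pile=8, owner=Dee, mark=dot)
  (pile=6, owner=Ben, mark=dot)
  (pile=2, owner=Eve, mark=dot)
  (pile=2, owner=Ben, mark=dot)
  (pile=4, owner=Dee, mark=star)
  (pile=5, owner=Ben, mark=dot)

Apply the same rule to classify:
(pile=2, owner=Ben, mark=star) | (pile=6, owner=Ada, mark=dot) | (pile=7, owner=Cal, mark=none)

The rule appears to be: owner is Cal.
(pile=2, owner=Ben, mark=star) — owner is Ben, hence Negative. (pile=6, owner=Ada, mark=dot) — owner is Ada, hence Negative. (pile=7, owner=Cal, mark=none) — owner is Cal, hence Positive.

Negative, Negative, Positive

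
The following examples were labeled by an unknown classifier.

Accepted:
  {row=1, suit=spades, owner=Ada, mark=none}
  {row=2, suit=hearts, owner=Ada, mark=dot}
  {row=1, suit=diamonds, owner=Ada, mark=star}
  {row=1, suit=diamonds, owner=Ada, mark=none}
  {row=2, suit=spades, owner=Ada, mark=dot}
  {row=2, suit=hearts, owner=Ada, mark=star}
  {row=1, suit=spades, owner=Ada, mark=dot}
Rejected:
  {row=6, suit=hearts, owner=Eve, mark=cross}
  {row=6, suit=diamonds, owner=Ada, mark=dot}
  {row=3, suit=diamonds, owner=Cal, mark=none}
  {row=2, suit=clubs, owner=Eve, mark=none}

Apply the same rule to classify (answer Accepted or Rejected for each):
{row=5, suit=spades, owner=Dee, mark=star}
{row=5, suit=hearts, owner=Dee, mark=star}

Rejected, Rejected

Rule: owner is Ada AND row ≤ 2. This holds for each 'Accepted' example and fails for each 'Rejected' one.
{row=5, suit=spades, owner=Dee, mark=star}: owner is Dee, row = 5, fails the rule → Rejected. {row=5, suit=hearts, owner=Dee, mark=star}: owner is Dee, row = 5, fails the rule → Rejected.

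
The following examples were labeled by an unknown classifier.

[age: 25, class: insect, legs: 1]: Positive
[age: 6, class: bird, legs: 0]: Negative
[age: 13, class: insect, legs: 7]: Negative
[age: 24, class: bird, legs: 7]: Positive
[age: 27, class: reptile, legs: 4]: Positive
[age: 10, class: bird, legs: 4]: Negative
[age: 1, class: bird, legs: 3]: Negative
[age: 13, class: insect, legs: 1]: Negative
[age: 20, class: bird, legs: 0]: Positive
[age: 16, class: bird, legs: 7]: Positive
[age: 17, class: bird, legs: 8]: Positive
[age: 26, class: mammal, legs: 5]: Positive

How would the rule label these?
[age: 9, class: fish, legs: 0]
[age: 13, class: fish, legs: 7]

The pattern is that an item is 'Positive' exactly when: age ≥ 16.
[age: 9, class: fish, legs: 0]: age = 9, does not pass → Negative. [age: 13, class: fish, legs: 7]: age = 13, does not pass → Negative.

Negative, Negative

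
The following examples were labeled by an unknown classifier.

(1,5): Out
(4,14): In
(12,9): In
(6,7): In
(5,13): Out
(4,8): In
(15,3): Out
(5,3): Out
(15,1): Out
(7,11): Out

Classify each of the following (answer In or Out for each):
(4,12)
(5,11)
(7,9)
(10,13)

The common property of the 'In' items is: first is even. No 'Out' item has it.
(4,12): first 4 — has this property, so In.
(5,11): first 5 — does not satisfy this, so Out.
(7,9): first 7 — does not satisfy this, so Out.
(10,13): first 10 — has this property, so In.

In, Out, Out, In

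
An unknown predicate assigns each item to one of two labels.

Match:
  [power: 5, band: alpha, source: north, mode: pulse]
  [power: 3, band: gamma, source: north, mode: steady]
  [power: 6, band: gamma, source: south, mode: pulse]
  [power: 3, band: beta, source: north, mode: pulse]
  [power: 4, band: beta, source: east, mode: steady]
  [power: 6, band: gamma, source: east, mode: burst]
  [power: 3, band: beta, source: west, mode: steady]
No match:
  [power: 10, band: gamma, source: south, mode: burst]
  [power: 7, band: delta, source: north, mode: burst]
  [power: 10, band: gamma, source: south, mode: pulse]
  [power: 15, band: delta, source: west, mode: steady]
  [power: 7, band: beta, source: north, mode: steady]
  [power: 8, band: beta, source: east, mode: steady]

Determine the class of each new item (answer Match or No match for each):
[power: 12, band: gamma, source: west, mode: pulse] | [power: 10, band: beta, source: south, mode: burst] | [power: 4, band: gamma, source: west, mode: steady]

No match, No match, Match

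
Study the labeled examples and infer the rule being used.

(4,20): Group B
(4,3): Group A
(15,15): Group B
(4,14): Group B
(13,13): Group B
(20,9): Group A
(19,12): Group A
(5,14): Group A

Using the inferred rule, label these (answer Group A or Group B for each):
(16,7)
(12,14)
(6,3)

The pattern is that an item is 'Group A' exactly when: sum is odd.
(16,7) → 16+7 = 23 → Group A.
(12,14) → 12+14 = 26 → Group B.
(6,3) → 6+3 = 9 → Group A.

Group A, Group B, Group A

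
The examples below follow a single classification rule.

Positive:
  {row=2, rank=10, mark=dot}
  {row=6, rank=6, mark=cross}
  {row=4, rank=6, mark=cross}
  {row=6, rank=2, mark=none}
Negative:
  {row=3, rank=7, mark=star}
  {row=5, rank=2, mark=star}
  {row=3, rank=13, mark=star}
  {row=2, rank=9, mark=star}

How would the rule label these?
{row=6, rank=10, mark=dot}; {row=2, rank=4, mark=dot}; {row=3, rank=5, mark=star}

Rule: mark is not star. This holds for each 'Positive' example and fails for each 'Negative' one.
{row=6, rank=10, mark=dot} — mark is dot, hence Positive. {row=2, rank=4, mark=dot} — mark is dot, hence Positive. {row=3, rank=5, mark=star} — mark is star, hence Negative.

Positive, Positive, Negative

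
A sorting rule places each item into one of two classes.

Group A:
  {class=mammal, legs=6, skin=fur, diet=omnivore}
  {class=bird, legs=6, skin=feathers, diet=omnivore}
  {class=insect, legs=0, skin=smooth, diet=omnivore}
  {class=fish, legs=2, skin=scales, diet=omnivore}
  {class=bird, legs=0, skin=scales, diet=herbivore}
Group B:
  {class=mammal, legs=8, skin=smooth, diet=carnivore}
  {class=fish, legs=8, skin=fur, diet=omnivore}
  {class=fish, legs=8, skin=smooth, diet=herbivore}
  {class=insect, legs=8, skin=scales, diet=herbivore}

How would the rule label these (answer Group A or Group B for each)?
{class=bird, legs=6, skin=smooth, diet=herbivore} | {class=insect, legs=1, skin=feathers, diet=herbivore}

Group A, Group A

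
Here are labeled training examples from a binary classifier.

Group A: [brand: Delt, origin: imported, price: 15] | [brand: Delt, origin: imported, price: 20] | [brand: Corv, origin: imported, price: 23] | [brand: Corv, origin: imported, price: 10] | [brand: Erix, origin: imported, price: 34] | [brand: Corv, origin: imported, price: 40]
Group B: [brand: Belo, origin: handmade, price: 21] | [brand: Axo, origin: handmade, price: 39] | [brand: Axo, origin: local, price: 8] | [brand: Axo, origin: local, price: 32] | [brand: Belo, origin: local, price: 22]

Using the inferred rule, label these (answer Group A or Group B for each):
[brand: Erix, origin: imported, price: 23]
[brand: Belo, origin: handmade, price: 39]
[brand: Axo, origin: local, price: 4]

Group A, Group B, Group B

The distinguishing property — origin is imported — holds for all the 'Group A' cases and none of the 'Group B' cases.
[brand: Erix, origin: imported, price: 23] — origin is imported, hence Group A.
[brand: Belo, origin: handmade, price: 39] — origin is handmade, hence Group B.
[brand: Axo, origin: local, price: 4] — origin is local, hence Group B.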